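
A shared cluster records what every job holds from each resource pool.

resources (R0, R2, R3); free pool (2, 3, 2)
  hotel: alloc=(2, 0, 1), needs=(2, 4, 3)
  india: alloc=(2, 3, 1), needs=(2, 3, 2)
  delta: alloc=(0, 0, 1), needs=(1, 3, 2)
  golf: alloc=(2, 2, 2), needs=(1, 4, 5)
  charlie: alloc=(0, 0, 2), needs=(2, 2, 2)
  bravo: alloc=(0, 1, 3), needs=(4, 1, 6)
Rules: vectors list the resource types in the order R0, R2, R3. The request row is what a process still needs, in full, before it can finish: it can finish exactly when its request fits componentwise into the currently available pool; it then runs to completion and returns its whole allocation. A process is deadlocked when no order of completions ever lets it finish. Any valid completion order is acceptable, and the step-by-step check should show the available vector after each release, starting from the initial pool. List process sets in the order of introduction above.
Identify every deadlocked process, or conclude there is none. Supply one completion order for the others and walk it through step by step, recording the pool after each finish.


No process is deadlocked.
Key observation: india can run right away; the returned allocation unlocks the remaining processes in turn.
The rest can finish in the order india, delta, charlie, bravo, hotel, golf. Verifying each step:
  pool = (2, 3, 2)
  run india (needs (2, 3, 2), free (2, 3, 2)); after release of (2, 3, 1) the pool is (4, 6, 3)
  run delta (needs (1, 3, 2), free (4, 6, 3)); after release of (0, 0, 1) the pool is (4, 6, 4)
  run charlie (needs (2, 2, 2), free (4, 6, 4)); after release of (0, 0, 2) the pool is (4, 6, 6)
  run bravo (needs (4, 1, 6), free (4, 6, 6)); after release of (0, 1, 3) the pool is (4, 7, 9)
  run hotel (needs (2, 4, 3), free (4, 7, 9)); after release of (2, 0, 1) the pool is (6, 7, 10)
  run golf (needs (1, 4, 5), free (6, 7, 10)); after release of (2, 2, 2) the pool is (8, 9, 12)


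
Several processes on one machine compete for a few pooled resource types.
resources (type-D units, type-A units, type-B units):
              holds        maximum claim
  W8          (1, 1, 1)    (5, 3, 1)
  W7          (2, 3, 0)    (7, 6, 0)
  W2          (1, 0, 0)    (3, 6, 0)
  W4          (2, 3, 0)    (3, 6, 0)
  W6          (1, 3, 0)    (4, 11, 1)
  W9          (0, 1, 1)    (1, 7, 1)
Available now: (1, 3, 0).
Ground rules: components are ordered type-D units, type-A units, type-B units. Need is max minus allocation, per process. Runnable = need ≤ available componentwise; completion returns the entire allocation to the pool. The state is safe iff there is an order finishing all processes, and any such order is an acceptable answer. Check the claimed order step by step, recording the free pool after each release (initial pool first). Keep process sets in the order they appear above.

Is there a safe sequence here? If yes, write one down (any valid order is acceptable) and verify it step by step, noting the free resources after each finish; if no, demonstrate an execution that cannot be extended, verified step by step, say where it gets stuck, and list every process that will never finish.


SAFE. One safe sequence: W4, W2, W9, W8, W6, W7.
Key observation: reading the order forward, W4 is the first process whose need (1, 3, 0) meets the free pool (1, 3, 0) exactly on a resource it requests.
Check, step by step:
  pool = (1, 3, 0)
  W4 needs (1, 3, 0) <= (1, 3, 0) -> finishes; pool += (2, 3, 0) = (3, 6, 0)
  W2 needs (2, 6, 0) <= (3, 6, 0) -> finishes; pool += (1, 0, 0) = (4, 6, 0)
  W9 needs (1, 6, 0) <= (4, 6, 0) -> finishes; pool += (0, 1, 1) = (4, 7, 1)
  W8 needs (4, 2, 0) <= (4, 7, 1) -> finishes; pool += (1, 1, 1) = (5, 8, 2)
  W6 needs (3, 8, 1) <= (5, 8, 2) -> finishes; pool += (1, 3, 0) = (6, 11, 2)
  W7 needs (5, 3, 0) <= (6, 11, 2) -> finishes; pool += (2, 3, 0) = (8, 14, 2)


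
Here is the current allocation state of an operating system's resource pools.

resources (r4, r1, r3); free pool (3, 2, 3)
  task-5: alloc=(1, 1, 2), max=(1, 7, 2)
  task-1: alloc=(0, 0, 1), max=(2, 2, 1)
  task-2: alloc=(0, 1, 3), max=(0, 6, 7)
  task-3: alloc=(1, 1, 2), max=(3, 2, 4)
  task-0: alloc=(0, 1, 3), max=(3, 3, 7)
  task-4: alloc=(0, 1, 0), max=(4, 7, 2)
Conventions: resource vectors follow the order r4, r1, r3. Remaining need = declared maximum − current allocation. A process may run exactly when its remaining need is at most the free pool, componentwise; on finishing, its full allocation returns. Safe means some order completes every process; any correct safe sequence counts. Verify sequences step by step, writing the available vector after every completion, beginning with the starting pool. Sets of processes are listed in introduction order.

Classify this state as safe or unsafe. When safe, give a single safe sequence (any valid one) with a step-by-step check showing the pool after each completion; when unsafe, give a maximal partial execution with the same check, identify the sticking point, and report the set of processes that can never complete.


UNSAFE — no complete ordering exists.
Key observation: task-3, task-0, task-1 can finish, but then (4, 4, 9) is all there is, and the blocked group's r1 demands exceed it.
A maximal execution: task-3, task-0, task-1 — then nothing else fits. Check, step by step:
  pool = (3, 2, 3)
  task-3: need (2, 1, 2) fits (3, 2, 3); releases (1, 1, 2), pool now (4, 3, 5)
  task-0: need (3, 2, 4) fits (4, 3, 5); releases (0, 1, 3), pool now (4, 4, 8)
  task-1: need (2, 2, 0) fits (4, 4, 8); releases (0, 0, 1), pool now (4, 4, 9)
  task-5 cannot run: need (0, 6, 0) vs free (4, 4, 9) (insufficient r1)
  task-2 cannot run: need (0, 5, 4) vs free (4, 4, 9) (insufficient r1)
  task-4 cannot run: need (4, 6, 2) vs free (4, 4, 9) (insufficient r1)
Permanently blocked: task-5, task-2 and task-4.


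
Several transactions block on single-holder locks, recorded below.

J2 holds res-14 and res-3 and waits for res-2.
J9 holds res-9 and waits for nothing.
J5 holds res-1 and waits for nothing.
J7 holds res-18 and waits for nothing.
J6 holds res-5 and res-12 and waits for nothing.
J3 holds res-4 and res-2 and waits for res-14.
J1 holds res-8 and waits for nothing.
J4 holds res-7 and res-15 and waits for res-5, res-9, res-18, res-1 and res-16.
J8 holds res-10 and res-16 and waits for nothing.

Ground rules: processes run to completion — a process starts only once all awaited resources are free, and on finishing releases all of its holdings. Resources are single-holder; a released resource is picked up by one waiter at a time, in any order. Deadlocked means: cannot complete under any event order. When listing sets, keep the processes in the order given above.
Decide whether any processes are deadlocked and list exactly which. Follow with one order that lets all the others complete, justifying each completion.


Deadlocked set: J2 and J3.
Key observation: the waits loop around J2 -> J3 -> J2 with no way out; no other process is dragged down with it.
A valid finishing order for the others: J5, J9, J7, J6, J8, J4, J1.
Check, step by step:
  J5: no waits; runs immediately, freeing res-1
  J9: no waits; runs immediately, freeing res-9
  J7: no waits; runs immediately, freeing res-18
  J6: no waits; runs immediately, freeing res-5 and res-12
  J8: no waits; runs immediately, freeing res-10 and res-16
  J4: everything it awaited (res-5, res-9, res-18, res-1 and res-16) is free; runs, freeing res-7 and res-15
  J1: no waits; runs immediately, freeing res-8


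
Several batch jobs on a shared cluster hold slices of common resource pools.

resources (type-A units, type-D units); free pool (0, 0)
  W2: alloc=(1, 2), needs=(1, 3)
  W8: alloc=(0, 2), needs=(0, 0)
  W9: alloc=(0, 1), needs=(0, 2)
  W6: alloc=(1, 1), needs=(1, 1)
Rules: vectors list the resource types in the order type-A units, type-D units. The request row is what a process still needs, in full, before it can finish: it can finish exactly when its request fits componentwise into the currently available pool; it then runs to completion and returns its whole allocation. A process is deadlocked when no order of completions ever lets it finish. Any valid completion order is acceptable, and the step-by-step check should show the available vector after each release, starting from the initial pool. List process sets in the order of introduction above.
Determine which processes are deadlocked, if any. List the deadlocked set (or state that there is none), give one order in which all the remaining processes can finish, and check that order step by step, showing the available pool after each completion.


Deadlocked set: W2 and W6.
Key observation: W8, W9 can finish, but then (0, 3) is all there is, and the blocked group's type-A units demands exceed it.
A valid finishing order for the others: W8, W9. Verifying each step:
  pool = (0, 0)
  run W8 (needs (0, 0), free (0, 0)); after release of (0, 2) the pool is (0, 2)
  run W9 (needs (0, 2), free (0, 2)); after release of (0, 1) the pool is (0, 3)
The stuck group stays short no matter what:
  W2 cannot run: need (1, 3) vs free (0, 3) (insufficient type-A units)
  W6 cannot run: need (1, 1) vs free (0, 3) (insufficient type-A units)


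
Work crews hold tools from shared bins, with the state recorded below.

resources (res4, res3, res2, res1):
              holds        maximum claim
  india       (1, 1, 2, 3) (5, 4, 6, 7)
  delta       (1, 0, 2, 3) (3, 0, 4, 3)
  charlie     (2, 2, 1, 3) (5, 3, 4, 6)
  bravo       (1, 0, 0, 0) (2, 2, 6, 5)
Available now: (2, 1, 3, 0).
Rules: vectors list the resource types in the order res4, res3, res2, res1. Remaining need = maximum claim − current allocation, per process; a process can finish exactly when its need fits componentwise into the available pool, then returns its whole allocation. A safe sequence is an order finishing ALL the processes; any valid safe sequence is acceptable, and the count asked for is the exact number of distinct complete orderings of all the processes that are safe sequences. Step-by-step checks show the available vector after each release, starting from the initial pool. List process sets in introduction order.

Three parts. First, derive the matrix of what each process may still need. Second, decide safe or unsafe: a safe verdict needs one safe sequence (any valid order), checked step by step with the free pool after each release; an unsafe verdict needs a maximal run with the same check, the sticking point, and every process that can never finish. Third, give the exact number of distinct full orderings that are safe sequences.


(1) Need matrix, components ordered res4, res3, res2, res1:
  india: (4, 3, 4, 4)
  delta: (2, 0, 2, 0)
  charlie: (3, 1, 3, 3)
  bravo: (1, 2, 6, 5)
(2) The state is SAFE; one workable sequence: delta, charlie, india, bravo.
Key observation: reading the order forward, delta is the first process whose need (2, 0, 2, 0) meets the free pool (2, 1, 3, 0) exactly on a resource it requests.
Verifying each step:
  pool = (2, 1, 3, 0)
  run delta (needs (2, 0, 2, 0), free (2, 1, 3, 0)); after release of (1, 0, 2, 3) the pool is (3, 1, 5, 3)
  run charlie (needs (3, 1, 3, 3), free (3, 1, 5, 3)); after release of (2, 2, 1, 3) the pool is (5, 3, 6, 6)
  run india (needs (4, 3, 4, 4), free (5, 3, 6, 6)); after release of (1, 1, 2, 3) the pool is (6, 4, 8, 9)
  run bravo (needs (1, 2, 6, 5), free (6, 4, 8, 9)); after release of (1, 0, 0, 0) the pool is (7, 4, 8, 9)
(3) Exactly 2 of the possible complete orderings are safe sequences.


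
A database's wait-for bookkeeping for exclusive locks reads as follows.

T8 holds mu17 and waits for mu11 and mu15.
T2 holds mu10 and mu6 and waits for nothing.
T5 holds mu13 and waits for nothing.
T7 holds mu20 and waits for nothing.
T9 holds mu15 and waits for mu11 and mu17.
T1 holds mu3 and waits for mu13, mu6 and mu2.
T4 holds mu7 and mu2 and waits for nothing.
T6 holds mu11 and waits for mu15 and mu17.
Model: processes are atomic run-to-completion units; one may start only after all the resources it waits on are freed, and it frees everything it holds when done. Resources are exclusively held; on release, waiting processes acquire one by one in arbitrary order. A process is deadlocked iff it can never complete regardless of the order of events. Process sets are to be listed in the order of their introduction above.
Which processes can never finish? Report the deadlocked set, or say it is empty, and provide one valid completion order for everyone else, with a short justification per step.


The deadlocked set is T8, T9 and T6.
Key observation: T8 -> T9 -> T8 is a circular wait — nothing in it can go first; T6 is caught in further circular waits.
A valid finishing order for the others: T5, T2, T7, T4, T1.
Walking it through:
  T5: no waits; runs immediately, freeing mu13
  T2: no waits; runs immediately, freeing mu10 and mu6
  T7: no waits; runs immediately, freeing mu20
  T4: no waits; runs immediately, freeing mu7 and mu2
  T1: everything it awaited (mu13, mu6 and mu2) is free; runs, freeing mu3


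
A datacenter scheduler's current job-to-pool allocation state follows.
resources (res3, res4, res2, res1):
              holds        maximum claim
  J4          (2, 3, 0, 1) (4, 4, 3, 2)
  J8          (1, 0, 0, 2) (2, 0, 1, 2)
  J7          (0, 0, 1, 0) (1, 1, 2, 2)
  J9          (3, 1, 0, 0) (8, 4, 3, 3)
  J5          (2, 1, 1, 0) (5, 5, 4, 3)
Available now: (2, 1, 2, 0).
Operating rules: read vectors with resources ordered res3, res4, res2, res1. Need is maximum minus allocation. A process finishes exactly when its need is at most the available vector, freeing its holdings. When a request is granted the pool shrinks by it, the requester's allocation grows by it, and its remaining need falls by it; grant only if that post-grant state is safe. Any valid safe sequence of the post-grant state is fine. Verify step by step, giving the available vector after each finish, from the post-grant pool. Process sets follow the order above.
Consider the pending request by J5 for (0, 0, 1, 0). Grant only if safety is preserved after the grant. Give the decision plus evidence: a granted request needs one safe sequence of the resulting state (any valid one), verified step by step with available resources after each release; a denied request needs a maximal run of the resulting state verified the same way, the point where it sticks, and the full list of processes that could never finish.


DENY. Granting would leave the state unsafe.
Key observation: after J8, J7 the pool peaks at (3, 1, 2, 2), and each blocked process is short somewhere: J4 on res2; J9 on res3, res4, res2, res1; J5 on res4, res1.
Pretend the grant happened; the run J8, J7 goes as far as possible. Check, step by step:
  pool = (2, 1, 1, 0)
  J8: need (1, 0, 1, 0) fits (2, 1, 1, 0); releases (1, 0, 0, 2), pool now (3, 1, 1, 2)
  J7: need (1, 1, 1, 2) fits (3, 1, 1, 2); releases (0, 0, 1, 0), pool now (3, 1, 2, 2)
  J4 cannot run: need (2, 1, 3, 1) vs free (3, 1, 2, 2) (insufficient res2)
  J9 cannot run: need (5, 3, 3, 3) vs free (3, 1, 2, 2) (insufficient res3, res4, res2 and res1)
  J5 cannot run: need (3, 4, 2, 3) vs free (3, 1, 2, 2) (insufficient res4 and res1)
Processes that could never finish after the grant: J4, J9 and J5.


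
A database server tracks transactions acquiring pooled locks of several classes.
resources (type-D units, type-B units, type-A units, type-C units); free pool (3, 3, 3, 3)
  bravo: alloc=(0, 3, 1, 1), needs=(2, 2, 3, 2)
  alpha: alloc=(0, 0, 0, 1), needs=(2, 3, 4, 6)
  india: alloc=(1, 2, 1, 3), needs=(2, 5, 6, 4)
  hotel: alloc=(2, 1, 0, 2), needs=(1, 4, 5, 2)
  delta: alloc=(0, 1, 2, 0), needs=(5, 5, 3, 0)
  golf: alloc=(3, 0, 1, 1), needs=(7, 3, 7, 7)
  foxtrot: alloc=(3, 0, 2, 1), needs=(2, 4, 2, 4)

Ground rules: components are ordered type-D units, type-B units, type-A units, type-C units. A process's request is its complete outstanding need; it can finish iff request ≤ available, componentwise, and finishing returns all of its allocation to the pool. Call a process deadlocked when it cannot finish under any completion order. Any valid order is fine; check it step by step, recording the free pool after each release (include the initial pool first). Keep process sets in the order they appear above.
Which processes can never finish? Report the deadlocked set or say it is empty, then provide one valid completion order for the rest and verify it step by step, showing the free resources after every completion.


The deadlocked set is empty.
Key observation: bravo fits the free pool immediately, and its release cascades until everyone finishes.
One completion order for the rest: bravo, foxtrot, delta, hotel, golf, india, alpha. Verifying each step:
  pool = (3, 3, 3, 3)
  bravo: need (2, 2, 3, 2) fits (3, 3, 3, 3); releases (0, 3, 1, 1), pool now (3, 6, 4, 4)
  foxtrot: need (2, 4, 2, 4) fits (3, 6, 4, 4); releases (3, 0, 2, 1), pool now (6, 6, 6, 5)
  delta: need (5, 5, 3, 0) fits (6, 6, 6, 5); releases (0, 1, 2, 0), pool now (6, 7, 8, 5)
  hotel: need (1, 4, 5, 2) fits (6, 7, 8, 5); releases (2, 1, 0, 2), pool now (8, 8, 8, 7)
  golf: need (7, 3, 7, 7) fits (8, 8, 8, 7); releases (3, 0, 1, 1), pool now (11, 8, 9, 8)
  india: need (2, 5, 6, 4) fits (11, 8, 9, 8); releases (1, 2, 1, 3), pool now (12, 10, 10, 11)
  alpha: need (2, 3, 4, 6) fits (12, 10, 10, 11); releases (0, 0, 0, 1), pool now (12, 10, 10, 12)


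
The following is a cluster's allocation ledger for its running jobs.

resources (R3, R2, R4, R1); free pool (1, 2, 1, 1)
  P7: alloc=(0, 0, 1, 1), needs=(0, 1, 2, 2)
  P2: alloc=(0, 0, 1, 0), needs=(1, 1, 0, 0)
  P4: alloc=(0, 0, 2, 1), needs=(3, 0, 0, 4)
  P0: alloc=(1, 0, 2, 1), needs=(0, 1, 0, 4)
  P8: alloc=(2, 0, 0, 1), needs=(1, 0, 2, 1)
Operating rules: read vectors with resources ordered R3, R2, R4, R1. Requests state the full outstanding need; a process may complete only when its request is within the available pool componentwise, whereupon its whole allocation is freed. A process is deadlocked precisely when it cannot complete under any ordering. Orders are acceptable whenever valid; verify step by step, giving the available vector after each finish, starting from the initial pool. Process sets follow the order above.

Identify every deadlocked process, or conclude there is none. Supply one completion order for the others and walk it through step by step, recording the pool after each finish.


Deadlocked: P4 and P0.
Key observation: after P2, P8, P7 complete, (3, 2, 3, 3) is the best the pool ever gets, yet each leftover process wants more R1.
A valid finishing order for the others: P2, P8, P7. Verifying each step:
  pool = (1, 2, 1, 1)
  P2 needs (1, 1, 0, 0) <= (1, 2, 1, 1) -> finishes; pool += (0, 0, 1, 0) = (1, 2, 2, 1)
  P8 needs (1, 0, 2, 1) <= (1, 2, 2, 1) -> finishes; pool += (2, 0, 0, 1) = (3, 2, 2, 2)
  P7 needs (0, 1, 2, 2) <= (3, 2, 2, 2) -> finishes; pool += (0, 0, 1, 1) = (3, 2, 3, 3)
The stuck group stays short no matter what:
  P4 still needs (3, 0, 0, 4) but only (3, 2, 3, 3) is free — short on R1
  P0 still needs (0, 1, 0, 4) but only (3, 2, 3, 3) is free — short on R1


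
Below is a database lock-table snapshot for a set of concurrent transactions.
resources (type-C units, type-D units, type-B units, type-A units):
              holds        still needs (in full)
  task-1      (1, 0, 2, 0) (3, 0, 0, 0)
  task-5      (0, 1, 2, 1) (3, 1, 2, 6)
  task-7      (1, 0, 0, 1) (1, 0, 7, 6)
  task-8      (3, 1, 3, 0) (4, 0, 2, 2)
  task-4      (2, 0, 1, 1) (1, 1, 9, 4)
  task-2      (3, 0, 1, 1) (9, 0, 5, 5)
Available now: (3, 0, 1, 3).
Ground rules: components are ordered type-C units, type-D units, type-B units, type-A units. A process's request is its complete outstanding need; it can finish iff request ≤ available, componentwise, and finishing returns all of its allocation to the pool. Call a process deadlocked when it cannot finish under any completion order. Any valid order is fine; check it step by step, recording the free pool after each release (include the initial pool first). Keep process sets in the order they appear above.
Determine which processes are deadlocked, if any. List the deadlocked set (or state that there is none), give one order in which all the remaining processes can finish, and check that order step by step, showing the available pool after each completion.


The deadlocked set is task-5, task-7, task-4 and task-2.
Key observation: the pool after task-1, task-8 is (7, 1, 6, 3); every surviving request exceeds it in type-A units, so progress ends there.
The rest can finish in the order task-1, task-8. Verifying each step:
  pool = (3, 0, 1, 3)
  task-1: need (3, 0, 0, 0) fits (3, 0, 1, 3); releases (1, 0, 2, 0), pool now (4, 0, 3, 3)
  task-8: need (4, 0, 2, 2) fits (4, 0, 3, 3); releases (3, 1, 3, 0), pool now (7, 1, 6, 3)
The stuck group stays short no matter what:
  blocked: task-5 wants (3, 1, 2, 6), pool (7, 1, 6, 3) — not enough type-A units
  blocked: task-7 wants (1, 0, 7, 6), pool (7, 1, 6, 3) — not enough type-B units and type-A units
  blocked: task-4 wants (1, 1, 9, 4), pool (7, 1, 6, 3) — not enough type-B units and type-A units
  blocked: task-2 wants (9, 0, 5, 5), pool (7, 1, 6, 3) — not enough type-C units and type-A units


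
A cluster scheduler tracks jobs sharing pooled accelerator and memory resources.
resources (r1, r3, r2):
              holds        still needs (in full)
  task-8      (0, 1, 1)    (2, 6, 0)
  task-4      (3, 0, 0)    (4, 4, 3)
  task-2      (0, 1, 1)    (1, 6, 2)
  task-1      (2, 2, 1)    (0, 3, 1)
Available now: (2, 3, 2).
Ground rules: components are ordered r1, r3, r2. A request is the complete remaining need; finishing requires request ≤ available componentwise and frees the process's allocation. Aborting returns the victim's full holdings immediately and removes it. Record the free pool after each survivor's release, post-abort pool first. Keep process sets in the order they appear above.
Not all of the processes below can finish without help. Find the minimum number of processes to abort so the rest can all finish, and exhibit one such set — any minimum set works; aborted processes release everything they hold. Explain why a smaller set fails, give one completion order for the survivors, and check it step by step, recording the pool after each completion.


The answer: abort task-8.
Key observation: no ordering could ever have run task-2 before the abort of task-8; with (0, 1, 1) back in the pool it fits at step 2.
Minimality: the empty abort set fails — the state is deadlocked as it stands.
Survivors finish in the order: task-1, task-2, task-4. Step-by-step check (pool after the aborts first):
  pool = (2, 4, 3)
  task-1 needs (0, 3, 1) <= (2, 4, 3) -> finishes; pool += (2, 2, 1) = (4, 6, 4)
  task-2 needs (1, 6, 2) <= (4, 6, 4) -> finishes; pool += (0, 1, 1) = (4, 7, 5)
  task-4 needs (4, 4, 3) <= (4, 7, 5) -> finishes; pool += (3, 0, 0) = (7, 7, 5)


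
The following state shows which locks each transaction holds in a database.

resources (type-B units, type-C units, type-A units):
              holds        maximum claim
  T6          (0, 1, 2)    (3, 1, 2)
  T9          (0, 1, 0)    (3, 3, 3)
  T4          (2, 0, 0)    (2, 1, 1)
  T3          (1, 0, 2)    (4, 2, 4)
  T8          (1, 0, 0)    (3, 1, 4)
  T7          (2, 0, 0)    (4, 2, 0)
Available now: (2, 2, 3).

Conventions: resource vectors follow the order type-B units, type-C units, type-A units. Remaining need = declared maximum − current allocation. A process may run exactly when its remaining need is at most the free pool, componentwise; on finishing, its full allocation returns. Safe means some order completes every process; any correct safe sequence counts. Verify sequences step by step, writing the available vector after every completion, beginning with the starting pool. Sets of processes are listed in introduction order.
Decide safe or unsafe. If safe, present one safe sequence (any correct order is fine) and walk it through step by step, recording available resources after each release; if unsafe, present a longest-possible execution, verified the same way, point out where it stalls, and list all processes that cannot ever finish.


SAFE. One safe sequence: T4, T6, T9, T7, T3, T8.
Key observation: every step clears its requested resources with room to spare; the minimum clearance is 1, first at T4 — (0, 1, 1) vs (2, 2, 3) free.
Step-by-step check:
  pool = (2, 2, 3)
  run T4 (needs (0, 1, 1), free (2, 2, 3)); after release of (2, 0, 0) the pool is (4, 2, 3)
  run T6 (needs (3, 0, 0), free (4, 2, 3)); after release of (0, 1, 2) the pool is (4, 3, 5)
  run T9 (needs (3, 2, 3), free (4, 3, 5)); after release of (0, 1, 0) the pool is (4, 4, 5)
  run T7 (needs (2, 2, 0), free (4, 4, 5)); after release of (2, 0, 0) the pool is (6, 4, 5)
  run T3 (needs (3, 2, 2), free (6, 4, 5)); after release of (1, 0, 2) the pool is (7, 4, 7)
  run T8 (needs (2, 1, 4), free (7, 4, 7)); after release of (1, 0, 0) the pool is (8, 4, 7)


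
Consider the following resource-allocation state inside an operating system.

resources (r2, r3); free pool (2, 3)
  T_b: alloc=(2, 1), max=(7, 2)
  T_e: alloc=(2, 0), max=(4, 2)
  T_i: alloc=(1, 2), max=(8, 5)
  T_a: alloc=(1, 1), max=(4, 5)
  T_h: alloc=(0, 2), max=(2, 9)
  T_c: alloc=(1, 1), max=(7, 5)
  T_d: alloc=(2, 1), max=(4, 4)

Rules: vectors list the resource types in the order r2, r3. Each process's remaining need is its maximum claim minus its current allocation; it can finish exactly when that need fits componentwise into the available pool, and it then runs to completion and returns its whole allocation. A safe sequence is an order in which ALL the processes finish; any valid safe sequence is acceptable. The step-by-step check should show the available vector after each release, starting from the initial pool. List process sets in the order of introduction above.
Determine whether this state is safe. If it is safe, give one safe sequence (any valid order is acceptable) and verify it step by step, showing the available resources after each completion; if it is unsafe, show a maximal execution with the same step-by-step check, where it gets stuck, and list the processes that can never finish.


SAFE, for example via the order T_d, T_e, T_b, T_a, T_i, T_c, T_h.
Key observation: at T_d the run first touches a limit — (2, 3) against (2, 3), exact on a resource it actually requests.
Walking it through:
  pool = (2, 3)
  run T_d (needs (2, 3), free (2, 3)); after release of (2, 1) the pool is (4, 4)
  run T_e (needs (2, 2), free (4, 4)); after release of (2, 0) the pool is (6, 4)
  run T_b (needs (5, 1), free (6, 4)); after release of (2, 1) the pool is (8, 5)
  run T_a (needs (3, 4), free (8, 5)); after release of (1, 1) the pool is (9, 6)
  run T_i (needs (7, 3), free (9, 6)); after release of (1, 2) the pool is (10, 8)
  run T_c (needs (6, 4), free (10, 8)); after release of (1, 1) the pool is (11, 9)
  run T_h (needs (2, 7), free (11, 9)); after release of (0, 2) the pool is (11, 11)


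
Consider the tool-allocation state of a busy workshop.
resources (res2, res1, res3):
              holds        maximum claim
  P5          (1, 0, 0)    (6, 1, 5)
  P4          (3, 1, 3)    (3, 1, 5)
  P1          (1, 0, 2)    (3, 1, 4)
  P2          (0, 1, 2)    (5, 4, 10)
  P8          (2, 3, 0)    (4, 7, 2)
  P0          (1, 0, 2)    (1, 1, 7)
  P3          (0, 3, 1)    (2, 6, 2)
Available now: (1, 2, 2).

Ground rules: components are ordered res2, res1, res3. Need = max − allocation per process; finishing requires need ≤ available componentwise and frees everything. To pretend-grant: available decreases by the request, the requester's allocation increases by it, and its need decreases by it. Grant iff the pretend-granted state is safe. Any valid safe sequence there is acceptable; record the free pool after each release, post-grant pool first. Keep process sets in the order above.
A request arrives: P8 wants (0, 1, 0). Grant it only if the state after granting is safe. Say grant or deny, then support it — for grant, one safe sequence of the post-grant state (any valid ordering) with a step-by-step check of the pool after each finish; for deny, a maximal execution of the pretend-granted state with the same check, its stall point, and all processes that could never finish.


DENY — the pretend-granted state is unsafe.
Key observation: after P4, P0, P5, P1 complete, (7, 2, 9) is the best the pool ever gets, yet each leftover process wants more res1.
Pretend the grant happened; the run P4, P0, P5, P1 goes as far as possible. Walking it through:
  pool = (1, 1, 2)
  P4: need (0, 0, 2) fits (1, 1, 2); releases (3, 1, 3), pool now (4, 2, 5)
  P0: need (0, 1, 5) fits (4, 2, 5); releases (1, 0, 2), pool now (5, 2, 7)
  P5: need (5, 1, 5) fits (5, 2, 7); releases (1, 0, 0), pool now (6, 2, 7)
  P1: need (2, 1, 2) fits (6, 2, 7); releases (1, 0, 2), pool now (7, 2, 9)
  P2 cannot run: need (5, 3, 8) vs free (7, 2, 9) (insufficient res1)
  P8 cannot run: need (2, 3, 2) vs free (7, 2, 9) (insufficient res1)
  P3 cannot run: need (2, 3, 1) vs free (7, 2, 9) (insufficient res1)
Processes that could never finish after the grant: P2, P8 and P3.


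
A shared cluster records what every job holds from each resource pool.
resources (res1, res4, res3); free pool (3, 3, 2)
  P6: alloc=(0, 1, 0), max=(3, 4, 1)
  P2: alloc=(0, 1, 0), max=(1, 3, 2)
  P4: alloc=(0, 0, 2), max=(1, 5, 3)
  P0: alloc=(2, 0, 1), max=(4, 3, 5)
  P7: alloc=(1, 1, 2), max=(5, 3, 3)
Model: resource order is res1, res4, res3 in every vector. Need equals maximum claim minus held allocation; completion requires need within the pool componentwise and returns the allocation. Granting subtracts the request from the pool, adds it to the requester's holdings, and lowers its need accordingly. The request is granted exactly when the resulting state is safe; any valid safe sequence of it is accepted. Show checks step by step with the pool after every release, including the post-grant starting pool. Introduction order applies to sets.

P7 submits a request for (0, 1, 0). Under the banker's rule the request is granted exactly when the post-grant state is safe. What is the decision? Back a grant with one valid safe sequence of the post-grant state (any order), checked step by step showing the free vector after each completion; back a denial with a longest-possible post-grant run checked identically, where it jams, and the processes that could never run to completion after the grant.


DENY. Granting would leave the state unsafe.
Key observation: after P2, P6 the pool peaks at (3, 4, 2), and each blocked process is short somewhere: P4 on res4; P0 on res3; P7 on res1.
Pretend the grant happened; the run P2, P6 goes as far as possible. Verifying each step:
  pool = (3, 2, 2)
  run P2 (needs (1, 2, 2), free (3, 2, 2)); after release of (0, 1, 0) the pool is (3, 3, 2)
  run P6 (needs (3, 3, 1), free (3, 3, 2)); after release of (0, 1, 0) the pool is (3, 4, 2)
  blocked: P4 wants (1, 5, 1), pool (3, 4, 2) — not enough res4
  blocked: P0 wants (2, 3, 4), pool (3, 4, 2) — not enough res3
  blocked: P7 wants (4, 1, 1), pool (3, 4, 2) — not enough res1
Had the request been granted, P4, P0 and P7 could never finish.


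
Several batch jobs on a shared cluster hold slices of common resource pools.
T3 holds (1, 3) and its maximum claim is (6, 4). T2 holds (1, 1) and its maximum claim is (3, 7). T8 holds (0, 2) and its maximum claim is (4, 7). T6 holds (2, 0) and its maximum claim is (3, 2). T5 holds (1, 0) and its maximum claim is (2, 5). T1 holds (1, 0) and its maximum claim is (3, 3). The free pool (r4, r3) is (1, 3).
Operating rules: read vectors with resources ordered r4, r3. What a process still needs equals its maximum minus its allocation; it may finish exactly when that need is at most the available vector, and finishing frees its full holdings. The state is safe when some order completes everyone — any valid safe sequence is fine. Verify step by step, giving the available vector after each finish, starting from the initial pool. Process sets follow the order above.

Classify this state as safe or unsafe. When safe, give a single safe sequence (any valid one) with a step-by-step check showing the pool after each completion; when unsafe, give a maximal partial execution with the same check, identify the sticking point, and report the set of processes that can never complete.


UNSAFE — no complete ordering exists.
Key observation: after T6, T1 the pool peaks at (4, 3), and each blocked process is short somewhere: T3 on r4; T2 on r3; T8 on r3; T5 on r3.
A maximal execution: T6, T1 — then nothing else fits. Step-by-step check:
  pool = (1, 3)
  run T6 (needs (1, 2), free (1, 3)); after release of (2, 0) the pool is (3, 3)
  run T1 (needs (2, 3), free (3, 3)); after release of (1, 0) the pool is (4, 3)
  T3 cannot run: need (5, 1) vs free (4, 3) (insufficient r4)
  T2 cannot run: need (2, 6) vs free (4, 3) (insufficient r3)
  T8 cannot run: need (4, 5) vs free (4, 3) (insufficient r3)
  T5 cannot run: need (1, 5) vs free (4, 3) (insufficient r3)
Permanently blocked: T3, T2, T8 and T5.


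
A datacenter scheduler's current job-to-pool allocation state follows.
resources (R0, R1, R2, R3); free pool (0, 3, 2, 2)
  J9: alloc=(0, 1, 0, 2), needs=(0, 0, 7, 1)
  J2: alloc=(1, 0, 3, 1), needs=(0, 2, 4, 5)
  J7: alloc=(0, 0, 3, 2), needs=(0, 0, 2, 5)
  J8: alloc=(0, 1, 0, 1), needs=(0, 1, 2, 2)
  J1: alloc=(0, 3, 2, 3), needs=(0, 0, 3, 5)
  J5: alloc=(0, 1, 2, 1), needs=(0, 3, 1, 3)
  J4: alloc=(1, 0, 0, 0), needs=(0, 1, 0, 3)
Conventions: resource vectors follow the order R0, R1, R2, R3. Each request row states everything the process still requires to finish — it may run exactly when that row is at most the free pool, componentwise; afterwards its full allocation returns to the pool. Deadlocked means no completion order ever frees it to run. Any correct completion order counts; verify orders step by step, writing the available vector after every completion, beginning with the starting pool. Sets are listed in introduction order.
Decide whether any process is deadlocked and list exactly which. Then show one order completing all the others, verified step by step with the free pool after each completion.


Deadlocked set: J9, J2, J7 and J1.
Key observation: after J8, J5, J4 the pool peaks at (1, 5, 4, 4), and each blocked process is short somewhere: J9 on R2; J2 on R3; J7 on R3; J1 on R3.
A valid finishing order for the others: J8, J5, J4. Step-by-step check:
  pool = (0, 3, 2, 2)
  run J8 (needs (0, 1, 2, 2), free (0, 3, 2, 2)); after release of (0, 1, 0, 1) the pool is (0, 4, 2, 3)
  run J5 (needs (0, 3, 1, 3), free (0, 4, 2, 3)); after release of (0, 1, 2, 1) the pool is (0, 5, 4, 4)
  run J4 (needs (0, 1, 0, 3), free (0, 5, 4, 4)); after release of (1, 0, 0, 0) the pool is (1, 5, 4, 4)
The blocked processes can never fit:
  J9 still needs (0, 0, 7, 1) but only (1, 5, 4, 4) is free — short on R2
  J2 still needs (0, 2, 4, 5) but only (1, 5, 4, 4) is free — short on R3
  J7 still needs (0, 0, 2, 5) but only (1, 5, 4, 4) is free — short on R3
  J1 still needs (0, 0, 3, 5) but only (1, 5, 4, 4) is free — short on R3


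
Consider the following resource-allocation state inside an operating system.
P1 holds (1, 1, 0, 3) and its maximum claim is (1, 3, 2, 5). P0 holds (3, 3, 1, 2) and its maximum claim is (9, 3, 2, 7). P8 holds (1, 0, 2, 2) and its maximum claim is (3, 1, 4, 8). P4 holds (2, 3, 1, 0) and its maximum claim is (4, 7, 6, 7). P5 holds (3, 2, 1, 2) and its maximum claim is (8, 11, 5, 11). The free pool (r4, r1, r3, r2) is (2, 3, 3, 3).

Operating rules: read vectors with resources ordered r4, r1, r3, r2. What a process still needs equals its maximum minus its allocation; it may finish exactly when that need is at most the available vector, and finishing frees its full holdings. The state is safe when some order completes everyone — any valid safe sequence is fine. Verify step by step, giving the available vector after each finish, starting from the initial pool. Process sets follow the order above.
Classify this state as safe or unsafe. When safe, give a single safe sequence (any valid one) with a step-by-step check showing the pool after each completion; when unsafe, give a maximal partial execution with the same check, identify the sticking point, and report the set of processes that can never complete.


SAFE, for example via the order P1, P8, P4, P0, P5.
Key observation: P8 is the earliest step where a requested resource binds exactly: need (2, 1, 2, 6), pool (3, 4, 3, 6) at its turn.
Verifying each step:
  pool = (2, 3, 3, 3)
  run P1 (needs (0, 2, 2, 2), free (2, 3, 3, 3)); after release of (1, 1, 0, 3) the pool is (3, 4, 3, 6)
  run P8 (needs (2, 1, 2, 6), free (3, 4, 3, 6)); after release of (1, 0, 2, 2) the pool is (4, 4, 5, 8)
  run P4 (needs (2, 4, 5, 7), free (4, 4, 5, 8)); after release of (2, 3, 1, 0) the pool is (6, 7, 6, 8)
  run P0 (needs (6, 0, 1, 5), free (6, 7, 6, 8)); after release of (3, 3, 1, 2) the pool is (9, 10, 7, 10)
  run P5 (needs (5, 9, 4, 9), free (9, 10, 7, 10)); after release of (3, 2, 1, 2) the pool is (12, 12, 8, 12)


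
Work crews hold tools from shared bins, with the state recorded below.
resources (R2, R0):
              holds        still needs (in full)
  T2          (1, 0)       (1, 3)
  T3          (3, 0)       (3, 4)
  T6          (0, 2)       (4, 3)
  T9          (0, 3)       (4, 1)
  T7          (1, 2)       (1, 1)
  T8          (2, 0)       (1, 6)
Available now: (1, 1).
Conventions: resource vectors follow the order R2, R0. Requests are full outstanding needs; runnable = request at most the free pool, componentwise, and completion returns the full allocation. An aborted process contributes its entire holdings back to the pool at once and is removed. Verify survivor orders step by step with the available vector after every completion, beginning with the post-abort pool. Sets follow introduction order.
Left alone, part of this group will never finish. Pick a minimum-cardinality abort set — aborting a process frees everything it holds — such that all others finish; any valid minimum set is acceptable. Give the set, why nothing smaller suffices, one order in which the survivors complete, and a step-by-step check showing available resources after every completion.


Minimum abort set: T3.
Key observation: no ordering could ever have run T9 before the abort of T3; with (3, 0) back in the pool it fits at step 1.
Minimality: the empty abort set fails — the state is deadlocked as it stands.
The survivors complete as T9, T6, T2, T8, T7. Check, step by step (starting from the post-abort pool):
  pool = (4, 1)
  T9: need (4, 1) fits (4, 1); releases (0, 3), pool now (4, 4)
  T6: need (4, 3) fits (4, 4); releases (0, 2), pool now (4, 6)
  T2: need (1, 3) fits (4, 6); releases (1, 0), pool now (5, 6)
  T8: need (1, 6) fits (5, 6); releases (2, 0), pool now (7, 6)
  T7: need (1, 1) fits (7, 6); releases (1, 2), pool now (8, 8)


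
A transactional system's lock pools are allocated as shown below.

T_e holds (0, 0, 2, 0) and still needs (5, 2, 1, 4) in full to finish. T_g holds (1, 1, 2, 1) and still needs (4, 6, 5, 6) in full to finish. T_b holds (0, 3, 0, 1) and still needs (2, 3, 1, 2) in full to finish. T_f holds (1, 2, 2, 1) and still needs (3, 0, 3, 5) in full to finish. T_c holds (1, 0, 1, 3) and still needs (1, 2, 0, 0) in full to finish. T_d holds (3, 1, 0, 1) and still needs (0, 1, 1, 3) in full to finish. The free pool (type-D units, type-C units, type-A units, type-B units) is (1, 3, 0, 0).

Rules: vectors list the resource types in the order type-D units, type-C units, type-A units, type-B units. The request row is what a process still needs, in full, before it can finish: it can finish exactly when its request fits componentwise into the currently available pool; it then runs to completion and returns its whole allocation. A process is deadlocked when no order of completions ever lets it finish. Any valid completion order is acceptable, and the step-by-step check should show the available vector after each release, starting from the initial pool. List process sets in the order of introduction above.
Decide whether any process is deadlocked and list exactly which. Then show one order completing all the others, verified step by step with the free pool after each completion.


Nothing here is deadlocked.
Key observation: T_c can run right away; the returned allocation unlocks the remaining processes in turn.
One completion order for the rest: T_c, T_d, T_e, T_b, T_f, T_g. Check, step by step:
  pool = (1, 3, 0, 0)
  T_c needs (1, 2, 0, 0) <= (1, 3, 0, 0) -> finishes; pool += (1, 0, 1, 3) = (2, 3, 1, 3)
  T_d needs (0, 1, 1, 3) <= (2, 3, 1, 3) -> finishes; pool += (3, 1, 0, 1) = (5, 4, 1, 4)
  T_e needs (5, 2, 1, 4) <= (5, 4, 1, 4) -> finishes; pool += (0, 0, 2, 0) = (5, 4, 3, 4)
  T_b needs (2, 3, 1, 2) <= (5, 4, 3, 4) -> finishes; pool += (0, 3, 0, 1) = (5, 7, 3, 5)
  T_f needs (3, 0, 3, 5) <= (5, 7, 3, 5) -> finishes; pool += (1, 2, 2, 1) = (6, 9, 5, 6)
  T_g needs (4, 6, 5, 6) <= (6, 9, 5, 6) -> finishes; pool += (1, 1, 2, 1) = (7, 10, 7, 7)
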